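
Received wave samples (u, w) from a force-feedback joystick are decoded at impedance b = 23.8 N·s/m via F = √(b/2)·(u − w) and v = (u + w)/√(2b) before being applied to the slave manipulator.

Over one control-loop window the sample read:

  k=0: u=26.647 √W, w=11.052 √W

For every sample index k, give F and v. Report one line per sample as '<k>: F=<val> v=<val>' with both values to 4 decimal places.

0: F=53.7971 v=5.4642

k=0: u−w=15.5950, u+w=37.6990; √(b/2)=3.4496, √(2b)=6.8993; F=3.4496×15.595=53.7971, v=37.6990/6.8993=5.4642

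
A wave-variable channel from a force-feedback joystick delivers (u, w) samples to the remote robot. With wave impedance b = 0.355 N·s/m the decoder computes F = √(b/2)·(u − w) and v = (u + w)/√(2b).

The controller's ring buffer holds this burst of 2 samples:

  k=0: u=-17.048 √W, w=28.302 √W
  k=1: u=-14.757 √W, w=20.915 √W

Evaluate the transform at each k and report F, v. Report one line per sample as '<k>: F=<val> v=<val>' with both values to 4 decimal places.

0: F=-19.1063 v=13.3560
1: F=-15.0289 v=7.3082

k=0: u−w=-45.3500, u+w=11.2540; √(b/2)=0.4213, √(2b)=0.8426; F=0.4213×(-45.35)=-19.1063, v=11.2540/0.8426=13.3560
k=1: u−w=-35.6720, u+w=6.1580; √(b/2)=0.4213, √(2b)=0.8426; F=0.4213×(-35.672)=-15.0289, v=6.1580/0.8426=7.3082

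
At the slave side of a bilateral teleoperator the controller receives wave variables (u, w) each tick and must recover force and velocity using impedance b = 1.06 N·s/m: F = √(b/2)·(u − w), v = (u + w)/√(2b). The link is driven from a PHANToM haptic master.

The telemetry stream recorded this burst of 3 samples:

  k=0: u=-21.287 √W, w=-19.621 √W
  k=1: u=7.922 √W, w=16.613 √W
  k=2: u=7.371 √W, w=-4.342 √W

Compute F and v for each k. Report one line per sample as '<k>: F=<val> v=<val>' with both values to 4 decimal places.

0: F=-1.2129 v=-28.0957
1: F=-6.3271 v=16.8507
2: F=8.5272 v=2.0803

k=0: u−w=-1.6660, u+w=-40.9080; √(b/2)=0.7280, √(2b)=1.4560; F=0.7280×(-1.666)=-1.2129, v=-40.9080/1.4560=-28.0957
k=1: u−w=-8.6910, u+w=24.5350; √(b/2)=0.7280, √(2b)=1.4560; F=0.7280×(-8.691)=-6.3271, v=24.5350/1.4560=16.8507
k=2: u−w=11.7130, u+w=3.0290; √(b/2)=0.7280, √(2b)=1.4560; F=0.7280×11.713=8.5272, v=3.0290/1.4560=2.0803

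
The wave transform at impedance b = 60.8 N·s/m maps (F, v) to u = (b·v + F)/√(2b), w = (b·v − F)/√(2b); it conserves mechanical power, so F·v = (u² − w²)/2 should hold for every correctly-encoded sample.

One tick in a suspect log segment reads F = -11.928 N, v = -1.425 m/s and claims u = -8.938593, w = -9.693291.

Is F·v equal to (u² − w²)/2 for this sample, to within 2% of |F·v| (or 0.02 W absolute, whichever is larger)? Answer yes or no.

no

F·v = (-11.928)×(-1.425) = 16.997400 W.
(u² − w²)/2 = (79.898445 − 93.959890)/2 = -7.030723 W.
|Δ| = 24.028123;  2% of max(1, |F·v|) = 0.339948.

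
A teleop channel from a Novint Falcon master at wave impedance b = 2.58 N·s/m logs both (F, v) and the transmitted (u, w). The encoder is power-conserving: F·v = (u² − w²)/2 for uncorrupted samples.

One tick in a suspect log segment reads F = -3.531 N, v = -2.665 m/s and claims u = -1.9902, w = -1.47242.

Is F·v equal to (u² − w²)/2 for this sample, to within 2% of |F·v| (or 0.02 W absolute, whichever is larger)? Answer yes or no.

no

F·v = (-3.531)×(-2.665) = 9.4101 W.
(u² − w²)/2 = (3.9609 − 2.1680)/2 = 0.8964 W.
|Δ| = 8.5137;  2% of max(1, |F·v|) = 0.1882.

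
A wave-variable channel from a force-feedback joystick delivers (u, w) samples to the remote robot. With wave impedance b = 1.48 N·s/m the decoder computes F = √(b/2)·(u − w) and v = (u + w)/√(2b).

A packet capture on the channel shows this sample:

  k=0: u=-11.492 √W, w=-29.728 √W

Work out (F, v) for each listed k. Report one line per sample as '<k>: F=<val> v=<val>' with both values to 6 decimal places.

0: F=15.687200 v=-23.958638

k=0: u−w=18.236000, u+w=-41.220000; √(b/2)=0.860233, √(2b)=1.720465; F=0.860233×18.236=15.687200, v=-41.220000/1.720465=-23.958638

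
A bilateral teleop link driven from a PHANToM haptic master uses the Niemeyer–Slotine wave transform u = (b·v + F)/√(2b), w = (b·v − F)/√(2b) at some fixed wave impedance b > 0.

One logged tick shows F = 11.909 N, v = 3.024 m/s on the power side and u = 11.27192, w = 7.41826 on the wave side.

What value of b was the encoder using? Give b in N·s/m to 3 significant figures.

u + w = 18.69018;  u + w = √(2b)·v, so √(2b) = 18.69018/3.024 = 6.18062.
b = (√(2b))²/2 = 38.20000/2 = 19.10000.
(Check via u − w = 2F/√(2b): u − w = 3.85366, 2F/√(2b) = 3.85366.)

b = 19.1 N·s/m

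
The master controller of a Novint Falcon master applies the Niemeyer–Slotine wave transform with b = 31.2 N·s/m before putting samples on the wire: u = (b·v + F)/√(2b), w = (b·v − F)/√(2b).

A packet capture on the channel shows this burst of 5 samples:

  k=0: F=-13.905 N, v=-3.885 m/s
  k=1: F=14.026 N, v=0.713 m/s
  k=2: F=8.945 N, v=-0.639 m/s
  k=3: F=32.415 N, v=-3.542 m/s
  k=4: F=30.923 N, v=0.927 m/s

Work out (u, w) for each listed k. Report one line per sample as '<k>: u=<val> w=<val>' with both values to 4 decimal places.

k=0: b·v=31.2×(-3.885)=-121.2120; √(2b)=7.8994; u=(-121.2120+(-13.905))/7.8994=-17.1048, w=(-121.2120−(-13.905))/7.8994=-13.5843
k=1: b·v=31.2×0.713=22.2456; √(2b)=7.8994; u=(22.2456+14.026)/7.8994=4.5917, w=(22.2456−14.026)/7.8994=1.0405
k=2: b·v=31.2×(-0.639)=-19.9368; √(2b)=7.8994; u=(-19.9368+8.945)/7.8994=-1.3915, w=(-19.9368−8.945)/7.8994=-3.6562
k=3: b·v=31.2×(-3.542)=-110.5104; √(2b)=7.8994; u=(-110.5104+32.415)/7.8994=-9.8863, w=(-110.5104−32.415)/7.8994=-18.0933
k=4: b·v=31.2×0.927=28.9224; √(2b)=7.8994; u=(28.9224+30.923)/7.8994=7.5760, w=(28.9224−30.923)/7.8994=-0.2533

0: u=-17.1048 w=-13.5843
1: u=4.5917 w=1.0405
2: u=-1.3915 w=-3.6562
3: u=-9.8863 w=-18.0933
4: u=7.5760 w=-0.2533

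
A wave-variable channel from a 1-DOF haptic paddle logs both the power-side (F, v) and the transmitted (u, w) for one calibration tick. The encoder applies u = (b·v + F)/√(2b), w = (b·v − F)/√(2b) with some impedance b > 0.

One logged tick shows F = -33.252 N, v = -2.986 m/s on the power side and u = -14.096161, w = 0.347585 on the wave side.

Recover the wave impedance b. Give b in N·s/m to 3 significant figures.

b = 10.6 N·s/m

u + w = -13.748576;  u + w = √(2b)·v, so √(2b) = -13.748576/(-2.986) = 4.604346.
b = (√(2b))²/2 = 21.199999/2 = 10.599999.
(Check via u − w = 2F/√(2b): u − w = -14.443746, 2F/√(2b) = -14.443746.)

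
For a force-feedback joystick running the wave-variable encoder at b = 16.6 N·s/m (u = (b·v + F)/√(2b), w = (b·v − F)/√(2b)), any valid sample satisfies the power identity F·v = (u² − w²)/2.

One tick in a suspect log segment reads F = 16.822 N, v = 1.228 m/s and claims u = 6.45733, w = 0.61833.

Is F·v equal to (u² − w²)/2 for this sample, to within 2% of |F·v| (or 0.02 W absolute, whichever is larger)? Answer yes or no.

yes

F·v = 16.822×1.228 = 20.6574 W.
(u² − w²)/2 = (41.6971 − 0.3823)/2 = 20.6574 W.
|Δ| = 0.0000;  2% of max(1, |F·v|) = 0.4131.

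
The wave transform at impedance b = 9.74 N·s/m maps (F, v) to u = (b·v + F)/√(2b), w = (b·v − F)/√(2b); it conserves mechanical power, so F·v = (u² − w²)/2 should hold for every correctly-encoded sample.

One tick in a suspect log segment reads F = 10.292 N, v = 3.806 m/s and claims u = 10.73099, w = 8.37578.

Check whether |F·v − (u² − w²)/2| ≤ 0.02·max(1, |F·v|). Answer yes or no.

no

F·v = 10.292×3.806 = 39.1714 W.
(u² − w²)/2 = (115.1541 − 70.1537)/2 = 22.5002 W.
|Δ| = 16.6711;  2% of max(1, |F·v|) = 0.7834.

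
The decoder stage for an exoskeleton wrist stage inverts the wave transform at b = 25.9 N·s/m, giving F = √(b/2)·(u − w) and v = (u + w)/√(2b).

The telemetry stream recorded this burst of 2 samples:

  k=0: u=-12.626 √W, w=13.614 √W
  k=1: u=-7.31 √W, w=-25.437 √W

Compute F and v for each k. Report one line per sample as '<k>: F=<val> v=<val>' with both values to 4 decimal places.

k=0: u−w=-26.2400, u+w=0.9880; √(b/2)=3.5986, √(2b)=7.1972; F=3.5986×(-26.24)=-94.4275, v=0.9880/7.1972=0.1373
k=1: u−w=18.1270, u+w=-32.7470; √(b/2)=3.5986, √(2b)=7.1972; F=3.5986×18.127=65.2320, v=-32.7470/7.1972=-4.5500

0: F=-94.4275 v=0.1373
1: F=65.2320 v=-4.5500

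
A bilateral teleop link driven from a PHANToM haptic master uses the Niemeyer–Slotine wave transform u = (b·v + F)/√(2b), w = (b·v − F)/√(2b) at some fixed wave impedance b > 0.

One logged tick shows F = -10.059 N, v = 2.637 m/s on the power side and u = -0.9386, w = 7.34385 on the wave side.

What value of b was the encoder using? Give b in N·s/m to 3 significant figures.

u + w = 6.4052;  u + w = √(2b)·v, so √(2b) = 6.4052/2.637 = 2.4290.
b = (√(2b))²/2 = 5.9000/2 = 2.9500.
(Check via u − w = 2F/√(2b): u − w = -8.2824, 2F/√(2b) = -8.2825.)

b = 2.95 N·s/m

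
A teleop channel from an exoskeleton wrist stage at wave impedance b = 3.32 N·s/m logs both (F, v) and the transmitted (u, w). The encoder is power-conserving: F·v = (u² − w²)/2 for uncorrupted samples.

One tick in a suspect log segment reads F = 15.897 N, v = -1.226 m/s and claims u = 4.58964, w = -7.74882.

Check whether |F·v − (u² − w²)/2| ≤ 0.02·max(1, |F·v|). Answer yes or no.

F·v = 15.897×(-1.226) = -19.48972 W.
(u² − w²)/2 = (21.06480 − 60.04421)/2 = -19.48971 W.
|Δ| = 0.00001;  2% of max(1, |F·v|) = 0.38979.

yes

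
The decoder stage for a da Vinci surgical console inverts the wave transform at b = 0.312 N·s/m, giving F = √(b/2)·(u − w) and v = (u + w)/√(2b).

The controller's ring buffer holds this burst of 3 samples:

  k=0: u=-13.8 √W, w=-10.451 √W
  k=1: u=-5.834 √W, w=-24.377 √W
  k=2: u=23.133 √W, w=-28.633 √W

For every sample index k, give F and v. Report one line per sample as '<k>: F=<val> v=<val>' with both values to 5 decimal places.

k=0: u−w=-3.34900, u+w=-24.25100; √(b/2)=0.39497, √(2b)=0.78994; F=0.39497×(-3.349)=-1.32275, v=-24.25100/0.78994=-30.69993
k=1: u−w=18.54300, u+w=-30.21100; √(b/2)=0.39497, √(2b)=0.78994; F=0.39497×18.543=7.32390, v=-30.21100/0.78994=-38.24484
k=2: u−w=51.76600, u+w=-5.50000; √(b/2)=0.39497, √(2b)=0.78994; F=0.39497×51.766=20.44593, v=-5.50000/0.78994=-6.96258

0: F=-1.32275 v=-30.69993
1: F=7.32390 v=-38.24484
2: F=20.44593 v=-6.96258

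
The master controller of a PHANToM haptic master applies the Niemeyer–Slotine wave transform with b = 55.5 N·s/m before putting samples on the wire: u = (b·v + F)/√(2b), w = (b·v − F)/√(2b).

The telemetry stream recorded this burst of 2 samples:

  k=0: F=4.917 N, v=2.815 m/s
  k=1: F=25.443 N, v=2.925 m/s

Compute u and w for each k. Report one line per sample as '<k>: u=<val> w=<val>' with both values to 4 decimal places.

0: u=15.2956 w=14.3622
1: u=17.8233 w=12.9935

k=0: b·v=55.5×2.815=156.2325; √(2b)=10.5357; u=(156.2325+4.917)/10.5357=15.2956, w=(156.2325−4.917)/10.5357=14.3622
k=1: b·v=55.5×2.925=162.3375; √(2b)=10.5357; u=(162.3375+25.443)/10.5357=17.8233, w=(162.3375−25.443)/10.5357=12.9935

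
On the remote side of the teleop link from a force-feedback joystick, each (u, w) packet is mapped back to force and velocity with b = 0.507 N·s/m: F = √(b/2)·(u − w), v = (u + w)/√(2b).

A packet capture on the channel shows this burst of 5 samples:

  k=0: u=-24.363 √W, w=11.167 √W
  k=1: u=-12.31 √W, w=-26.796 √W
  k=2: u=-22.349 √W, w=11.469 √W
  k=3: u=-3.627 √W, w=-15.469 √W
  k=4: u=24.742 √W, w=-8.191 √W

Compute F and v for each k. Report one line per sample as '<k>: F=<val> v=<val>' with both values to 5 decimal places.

0: F=-17.88892 v=-13.10459
1: F=7.29352 v=-38.83510
2: F=-17.02695 v=-10.80463
3: F=5.96230 v=-18.96372
4: F=16.58136 v=16.43635

k=0: u−w=-35.53000, u+w=-13.19600; √(b/2)=0.50349, √(2b)=1.00698; F=0.50349×(-35.53)=-17.88892, v=-13.19600/1.00698=-13.10459
k=1: u−w=14.48600, u+w=-39.10600; √(b/2)=0.50349, √(2b)=1.00698; F=0.50349×14.486=7.29352, v=-39.10600/1.00698=-38.83510
k=2: u−w=-33.81800, u+w=-10.88000; √(b/2)=0.50349, √(2b)=1.00698; F=0.50349×(-33.818)=-17.02695, v=-10.88000/1.00698=-10.80463
k=3: u−w=11.84200, u+w=-19.09600; √(b/2)=0.50349, √(2b)=1.00698; F=0.50349×11.842=5.96230, v=-19.09600/1.00698=-18.96372
k=4: u−w=32.93300, u+w=16.55100; √(b/2)=0.50349, √(2b)=1.00698; F=0.50349×32.933=16.58136, v=16.55100/1.00698=16.43635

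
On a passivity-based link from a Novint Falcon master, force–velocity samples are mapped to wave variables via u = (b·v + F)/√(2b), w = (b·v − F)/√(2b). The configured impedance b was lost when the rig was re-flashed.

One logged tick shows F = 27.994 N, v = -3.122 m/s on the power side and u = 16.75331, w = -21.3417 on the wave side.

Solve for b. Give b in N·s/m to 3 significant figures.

b = 1.08 N·s/m

u + w = -4.58839;  u + w = √(2b)·v, so √(2b) = -4.58839/(-3.122) = 1.46970.
b = (√(2b))²/2 = 2.16001/2 = 1.08000.
(Check via u − w = 2F/√(2b): u − w = 38.09501, 2F/√(2b) = 38.09496.)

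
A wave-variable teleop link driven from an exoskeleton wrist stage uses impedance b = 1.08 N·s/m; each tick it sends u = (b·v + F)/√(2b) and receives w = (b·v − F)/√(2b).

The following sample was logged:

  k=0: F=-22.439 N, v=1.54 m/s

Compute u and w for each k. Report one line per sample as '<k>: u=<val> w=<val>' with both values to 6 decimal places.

k=0: b·v=1.08×1.54=1.663200; √(2b)=1.469694; u=(1.663200+(-22.439))/1.469694=-14.136141, w=(1.663200−(-22.439))/1.469694=16.399470

0: u=-14.136141 w=16.399470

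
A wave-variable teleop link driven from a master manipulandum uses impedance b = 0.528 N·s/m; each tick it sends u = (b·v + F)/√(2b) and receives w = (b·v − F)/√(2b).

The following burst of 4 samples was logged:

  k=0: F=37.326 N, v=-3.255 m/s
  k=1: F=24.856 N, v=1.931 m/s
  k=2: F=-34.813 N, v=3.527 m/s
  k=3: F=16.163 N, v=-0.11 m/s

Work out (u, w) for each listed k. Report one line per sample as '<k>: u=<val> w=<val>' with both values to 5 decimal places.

k=0: b·v=0.528×(-3.255)=-1.71864; √(2b)=1.02762; u=(-1.71864+37.326)/1.02762=34.65037, w=(-1.71864−37.326)/1.02762=-37.99526
k=1: b·v=0.528×1.931=1.01957; √(2b)=1.02762; u=(1.01957+24.856)/1.02762=25.18013, w=(1.01957−24.856)/1.02762=-23.19580
k=2: b·v=0.528×3.527=1.86226; √(2b)=1.02762; u=(1.86226+(-34.813))/1.02762=-32.06515, w=(1.86226−(-34.813))/1.02762=35.68956
k=3: b·v=0.528×(-0.11)=-0.05808; √(2b)=1.02762; u=(-0.05808+16.163)/1.02762=15.67208, w=(-0.05808−16.163)/1.02762=-15.78512

0: u=34.65037 w=-37.99526
1: u=25.18013 w=-23.19580
2: u=-32.06515 w=35.68956
3: u=15.67208 w=-15.78512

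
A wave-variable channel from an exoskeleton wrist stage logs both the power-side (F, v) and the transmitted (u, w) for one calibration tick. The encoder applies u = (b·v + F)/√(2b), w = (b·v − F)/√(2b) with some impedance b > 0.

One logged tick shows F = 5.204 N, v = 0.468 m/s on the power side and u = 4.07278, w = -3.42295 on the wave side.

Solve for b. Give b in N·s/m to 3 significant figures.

b = 0.964 N·s/m

u + w = 0.64983;  u + w = √(2b)·v, so √(2b) = 0.64983/0.468 = 1.38853.
b = (√(2b))²/2 = 1.92800/2 = 0.96400.
(Check via u − w = 2F/√(2b): u − w = 7.49573, 2F/√(2b) = 7.49572.)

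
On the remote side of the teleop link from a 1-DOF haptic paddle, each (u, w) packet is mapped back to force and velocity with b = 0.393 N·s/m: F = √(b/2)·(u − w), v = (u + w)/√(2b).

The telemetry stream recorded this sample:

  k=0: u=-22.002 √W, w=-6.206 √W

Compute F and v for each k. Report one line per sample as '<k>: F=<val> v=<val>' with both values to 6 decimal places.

k=0: u−w=-15.796000, u+w=-28.208000; √(b/2)=0.443283, √(2b)=0.886566; F=0.443283×(-15.796)=-7.002102, v=-28.208000/0.886566=-31.817131

0: F=-7.002102 v=-31.817131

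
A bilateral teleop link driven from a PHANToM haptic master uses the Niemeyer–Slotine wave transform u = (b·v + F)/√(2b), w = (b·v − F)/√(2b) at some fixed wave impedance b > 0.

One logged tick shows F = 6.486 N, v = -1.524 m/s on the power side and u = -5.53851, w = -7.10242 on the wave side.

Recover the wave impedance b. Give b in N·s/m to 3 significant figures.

u + w = -12.64093;  u + w = √(2b)·v, so √(2b) = -12.64093/(-1.524) = 8.29457.
b = (√(2b))²/2 = 68.79995/2 = 34.39997.
(Check via u − w = 2F/√(2b): u − w = 1.56391, 2F/√(2b) = 1.56391.)

b = 34.4 N·s/m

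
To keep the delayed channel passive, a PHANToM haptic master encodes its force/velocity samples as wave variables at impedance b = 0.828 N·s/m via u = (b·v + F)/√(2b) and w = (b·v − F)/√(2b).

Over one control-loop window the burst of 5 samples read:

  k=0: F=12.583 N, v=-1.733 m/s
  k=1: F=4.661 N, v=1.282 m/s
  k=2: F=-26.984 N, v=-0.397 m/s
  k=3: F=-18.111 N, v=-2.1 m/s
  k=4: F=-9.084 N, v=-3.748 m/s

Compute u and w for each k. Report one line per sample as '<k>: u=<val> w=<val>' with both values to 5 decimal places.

0: u=8.66303 w=-10.89315
1: u=4.44688 w=-2.79713
2: u=-21.22437 w=20.71348
3: u=-15.42503 w=12.72263
4: u=-9.47063 w=4.64749

k=0: b·v=0.828×(-1.733)=-1.43492; √(2b)=1.28686; u=(-1.43492+12.583)/1.28686=8.66303, w=(-1.43492−12.583)/1.28686=-10.89315
k=1: b·v=0.828×1.282=1.06150; √(2b)=1.28686; u=(1.06150+4.661)/1.28686=4.44688, w=(1.06150−4.661)/1.28686=-2.79713
k=2: b·v=0.828×(-0.397)=-0.32872; √(2b)=1.28686; u=(-0.32872+(-26.984))/1.28686=-21.22437, w=(-0.32872−(-26.984))/1.28686=20.71348
k=3: b·v=0.828×(-2.1)=-1.73880; √(2b)=1.28686; u=(-1.73880+(-18.111))/1.28686=-15.42503, w=(-1.73880−(-18.111))/1.28686=12.72263
k=4: b·v=0.828×(-3.748)=-3.10334; √(2b)=1.28686; u=(-3.10334+(-9.084))/1.28686=-9.47063, w=(-3.10334−(-9.084))/1.28686=4.64749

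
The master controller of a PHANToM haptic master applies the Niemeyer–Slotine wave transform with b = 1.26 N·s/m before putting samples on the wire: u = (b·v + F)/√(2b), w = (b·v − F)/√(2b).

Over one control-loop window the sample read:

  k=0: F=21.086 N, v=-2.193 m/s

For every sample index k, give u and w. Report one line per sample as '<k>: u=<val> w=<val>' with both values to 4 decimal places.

k=0: b·v=1.26×(-2.193)=-2.7632; √(2b)=1.5875; u=(-2.7632+21.086)/1.5875=11.5423, w=(-2.7632−21.086)/1.5875=-15.0236

0: u=11.5423 w=-15.0236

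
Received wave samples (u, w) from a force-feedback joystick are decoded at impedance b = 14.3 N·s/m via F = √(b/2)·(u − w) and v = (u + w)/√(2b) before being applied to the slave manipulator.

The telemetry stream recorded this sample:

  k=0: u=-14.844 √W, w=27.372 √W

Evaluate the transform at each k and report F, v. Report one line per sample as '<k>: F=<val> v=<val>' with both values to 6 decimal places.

k=0: u−w=-42.216000, u+w=12.528000; √(b/2)=2.673948, √(2b)=5.347897; F=2.673948×(-42.216)=-112.883405, v=12.528000/5.347897=2.342603

0: F=-112.883405 v=2.342603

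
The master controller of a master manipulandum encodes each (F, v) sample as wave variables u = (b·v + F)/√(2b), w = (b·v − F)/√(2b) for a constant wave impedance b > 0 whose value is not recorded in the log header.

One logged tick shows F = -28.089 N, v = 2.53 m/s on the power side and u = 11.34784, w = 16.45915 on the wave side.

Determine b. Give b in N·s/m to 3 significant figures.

u + w = 27.8070;  u + w = √(2b)·v, so √(2b) = 27.8070/2.53 = 10.9909.
b = (√(2b))²/2 = 120.8000/2 = 60.4000.
(Check via u − w = 2F/√(2b): u − w = -5.1113, 2F/√(2b) = -5.1113.)

b = 60.4 N·s/m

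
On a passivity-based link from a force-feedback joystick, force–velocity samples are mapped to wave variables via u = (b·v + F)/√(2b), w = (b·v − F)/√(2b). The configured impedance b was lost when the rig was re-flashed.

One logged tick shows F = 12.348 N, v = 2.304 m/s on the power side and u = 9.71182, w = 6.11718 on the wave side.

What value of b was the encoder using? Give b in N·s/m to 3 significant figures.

b = 23.6 N·s/m

u + w = 15.82900;  u + w = √(2b)·v, so √(2b) = 15.82900/2.304 = 6.87023.
b = (√(2b))²/2 = 47.20000/2 = 23.60000.
(Check via u − w = 2F/√(2b): u − w = 3.59464, 2F/√(2b) = 3.59464.)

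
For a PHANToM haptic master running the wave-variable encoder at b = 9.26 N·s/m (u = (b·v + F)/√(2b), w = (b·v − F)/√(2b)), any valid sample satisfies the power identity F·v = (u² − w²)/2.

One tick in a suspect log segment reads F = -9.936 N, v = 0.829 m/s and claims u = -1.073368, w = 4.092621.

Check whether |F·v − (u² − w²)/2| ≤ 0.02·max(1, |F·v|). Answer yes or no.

no

F·v = (-9.936)×0.829 = -8.236944 W.
(u² − w²)/2 = (1.152119 − 16.749547)/2 = -7.798714 W.
|Δ| = 0.438230;  2% of max(1, |F·v|) = 0.164739.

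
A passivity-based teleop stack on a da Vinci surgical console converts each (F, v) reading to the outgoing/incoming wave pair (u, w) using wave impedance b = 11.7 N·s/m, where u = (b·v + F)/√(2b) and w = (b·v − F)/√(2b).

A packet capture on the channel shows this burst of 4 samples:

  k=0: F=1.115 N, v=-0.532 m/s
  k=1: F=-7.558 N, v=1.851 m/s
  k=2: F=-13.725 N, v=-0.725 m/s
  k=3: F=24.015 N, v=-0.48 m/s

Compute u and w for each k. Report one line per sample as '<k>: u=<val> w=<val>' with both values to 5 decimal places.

k=0: b·v=11.7×(-0.532)=-6.22440; √(2b)=4.83735; u=(-6.22440+1.115)/4.83735=-1.05624, w=(-6.22440−1.115)/4.83735=-1.51723
k=1: b·v=11.7×1.851=21.65670; √(2b)=4.83735; u=(21.65670+(-7.558))/4.83735=2.91455, w=(21.65670−(-7.558))/4.83735=6.03940
k=2: b·v=11.7×(-0.725)=-8.48250; √(2b)=4.83735; u=(-8.48250+(-13.725))/4.83735=-4.59084, w=(-8.48250−(-13.725))/4.83735=1.08375
k=3: b·v=11.7×(-0.48)=-5.61600; √(2b)=4.83735; u=(-5.61600+24.015)/4.83735=3.80353, w=(-5.61600−24.015)/4.83735=-6.12546

0: u=-1.05624 w=-1.51723
1: u=2.91455 w=6.03940
2: u=-4.59084 w=1.08375
3: u=3.80353 w=-6.12546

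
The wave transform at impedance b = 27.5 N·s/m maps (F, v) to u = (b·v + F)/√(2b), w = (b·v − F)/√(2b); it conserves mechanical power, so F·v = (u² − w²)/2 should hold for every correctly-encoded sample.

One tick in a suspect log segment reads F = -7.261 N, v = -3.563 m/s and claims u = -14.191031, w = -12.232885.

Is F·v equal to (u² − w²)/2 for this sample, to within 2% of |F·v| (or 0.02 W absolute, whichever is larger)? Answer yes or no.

yes

F·v = (-7.261)×(-3.563) = 25.870943 W.
(u² − w²)/2 = (201.385361 − 149.643475)/2 = 25.870943 W.
|Δ| = 0.000000;  2% of max(1, |F·v|) = 0.517419.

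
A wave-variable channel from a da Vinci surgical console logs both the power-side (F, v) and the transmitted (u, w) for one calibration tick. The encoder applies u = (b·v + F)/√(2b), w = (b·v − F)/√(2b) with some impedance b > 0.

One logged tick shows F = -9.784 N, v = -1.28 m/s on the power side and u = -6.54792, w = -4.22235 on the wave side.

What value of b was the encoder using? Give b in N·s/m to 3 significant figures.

u + w = -10.7703;  u + w = √(2b)·v, so √(2b) = -10.7703/(-1.28) = 8.4143.
b = (√(2b))²/2 = 70.8000/2 = 35.4000.
(Check via u − w = 2F/√(2b): u − w = -2.3256, 2F/√(2b) = -2.3256.)

b = 35.4 N·s/m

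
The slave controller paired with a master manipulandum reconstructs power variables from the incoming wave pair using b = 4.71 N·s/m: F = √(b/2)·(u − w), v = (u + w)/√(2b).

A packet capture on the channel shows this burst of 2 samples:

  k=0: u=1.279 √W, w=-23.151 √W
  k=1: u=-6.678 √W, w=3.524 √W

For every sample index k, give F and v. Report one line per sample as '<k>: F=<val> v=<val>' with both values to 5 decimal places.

k=0: u−w=24.43000, u+w=-21.87200; √(b/2)=1.53460, √(2b)=3.06920; F=1.53460×24.43=37.49030, v=-21.87200/3.06920=-7.12628
k=1: u−w=-10.20200, u+w=-3.15400; √(b/2)=1.53460, √(2b)=3.06920; F=1.53460×(-10.202)=-15.65600, v=-3.15400/3.06920=-1.02763

0: F=37.49030 v=-7.12628
1: F=-15.65600 v=-1.02763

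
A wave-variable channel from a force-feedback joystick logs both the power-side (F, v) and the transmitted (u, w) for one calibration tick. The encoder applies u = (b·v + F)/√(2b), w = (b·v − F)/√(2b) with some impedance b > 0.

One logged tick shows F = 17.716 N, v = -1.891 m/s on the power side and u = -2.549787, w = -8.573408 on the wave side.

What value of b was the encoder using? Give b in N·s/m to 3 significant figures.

u + w = -11.123195;  u + w = √(2b)·v, so √(2b) = -11.123195/(-1.891) = 5.882176.
b = (√(2b))²/2 = 34.599996/2 = 17.299998.
(Check via u − w = 2F/√(2b): u − w = 6.023621, 2F/√(2b) = 6.023621.)

b = 17.3 N·s/m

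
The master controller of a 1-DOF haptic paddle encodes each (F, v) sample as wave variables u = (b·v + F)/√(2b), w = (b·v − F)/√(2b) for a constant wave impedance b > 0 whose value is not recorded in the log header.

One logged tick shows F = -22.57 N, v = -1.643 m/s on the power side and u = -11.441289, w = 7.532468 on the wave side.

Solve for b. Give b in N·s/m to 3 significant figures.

b = 2.83 N·s/m

u + w = -3.908821;  u + w = √(2b)·v, so √(2b) = -3.908821/(-1.643) = 2.379075.
b = (√(2b))²/2 = 5.660000/2 = 2.830000.
(Check via u − w = 2F/√(2b): u − w = -18.973757, 2F/√(2b) = -18.973757.)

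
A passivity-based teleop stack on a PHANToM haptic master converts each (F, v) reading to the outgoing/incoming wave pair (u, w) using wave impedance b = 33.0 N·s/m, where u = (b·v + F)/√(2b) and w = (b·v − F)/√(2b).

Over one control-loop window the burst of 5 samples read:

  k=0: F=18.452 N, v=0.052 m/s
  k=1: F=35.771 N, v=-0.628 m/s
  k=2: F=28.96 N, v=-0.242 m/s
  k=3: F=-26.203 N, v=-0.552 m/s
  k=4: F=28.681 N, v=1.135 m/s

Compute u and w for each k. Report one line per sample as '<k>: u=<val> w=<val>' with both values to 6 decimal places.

k=0: b·v=33.0×0.052=1.716000; √(2b)=8.124038; u=(1.716000+18.452)/8.124038=2.482509, w=(1.716000−18.452)/8.124038=-2.060059
k=1: b·v=33.0×(-0.628)=-20.724000; √(2b)=8.124038; u=(-20.724000+35.771)/8.124038=1.852158, w=(-20.724000−35.771)/8.124038=-6.954054
k=2: b·v=33.0×(-0.242)=-7.986000; √(2b)=8.124038; u=(-7.986000+28.96)/8.124038=2.581721, w=(-7.986000−28.96)/8.124038=-4.547738
k=3: b·v=33.0×(-0.552)=-18.216000; √(2b)=8.124038; u=(-18.216000+(-26.203))/8.124038=-5.467601, w=(-18.216000−(-26.203))/8.124038=0.983132
k=4: b·v=33.0×1.135=37.455000; √(2b)=8.124038; u=(37.455000+28.681)/8.124038=8.140779, w=(37.455000−28.681)/8.124038=1.080005

0: u=2.482509 w=-2.060059
1: u=1.852158 w=-6.954054
2: u=2.581721 w=-4.547738
3: u=-5.467601 w=0.983132
4: u=8.140779 w=1.080005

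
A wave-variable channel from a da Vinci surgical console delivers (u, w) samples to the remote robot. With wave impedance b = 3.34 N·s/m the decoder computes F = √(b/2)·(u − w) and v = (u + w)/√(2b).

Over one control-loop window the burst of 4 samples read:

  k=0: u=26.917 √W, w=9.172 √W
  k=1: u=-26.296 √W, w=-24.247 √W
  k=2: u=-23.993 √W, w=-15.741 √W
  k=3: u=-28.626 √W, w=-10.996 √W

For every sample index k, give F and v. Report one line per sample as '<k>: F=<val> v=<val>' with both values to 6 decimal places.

k=0: u−w=17.745000, u+w=36.089000; √(b/2)=1.292285, √(2b)=2.584570; F=1.292285×17.745=22.931594, v=36.089000/2.584570=13.963253
k=1: u−w=-2.049000, u+w=-50.543000; √(b/2)=1.292285, √(2b)=2.584570; F=1.292285×(-2.049)=-2.647892, v=-50.543000/2.584570=-19.555674
k=2: u−w=-8.252000, u+w=-39.734000; √(b/2)=1.292285, √(2b)=2.584570; F=1.292285×(-8.252)=-10.663934, v=-39.734000/2.584570=-15.373546
k=3: u−w=-17.630000, u+w=-39.622000; √(b/2)=1.292285, √(2b)=2.584570; F=1.292285×(-17.63)=-22.782981, v=-39.622000/2.584570=-15.330212

0: F=22.931594 v=13.963253
1: F=-2.647892 v=-19.555674
2: F=-10.663934 v=-15.373546
3: F=-22.782981 v=-15.330212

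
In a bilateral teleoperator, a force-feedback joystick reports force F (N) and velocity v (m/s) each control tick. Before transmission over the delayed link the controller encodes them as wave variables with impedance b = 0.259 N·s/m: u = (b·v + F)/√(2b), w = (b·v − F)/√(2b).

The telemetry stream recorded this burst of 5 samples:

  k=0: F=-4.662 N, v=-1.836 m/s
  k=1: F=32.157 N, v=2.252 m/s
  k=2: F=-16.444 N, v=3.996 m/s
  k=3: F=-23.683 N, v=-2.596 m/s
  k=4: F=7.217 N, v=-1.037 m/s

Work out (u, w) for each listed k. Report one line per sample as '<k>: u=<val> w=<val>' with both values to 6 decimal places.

k=0: b·v=0.259×(-1.836)=-0.475524; √(2b)=0.719722; u=(-0.475524+(-4.662))/0.719722=-7.138204, w=(-0.475524−(-4.662))/0.719722=5.816795
k=1: b·v=0.259×2.252=0.583268; √(2b)=0.719722; u=(0.583268+32.157)/0.719722=45.490148, w=(0.583268−32.157)/0.719722=-43.869334
k=2: b·v=0.259×3.996=1.034964; √(2b)=0.719722; u=(1.034964+(-16.444))/0.719722=-21.409700, w=(1.034964−(-16.444))/0.719722=24.285710
k=3: b·v=0.259×(-2.596)=-0.672364; √(2b)=0.719722; u=(-0.672364+(-23.683))/0.719722=-33.839953, w=(-0.672364−(-23.683))/0.719722=31.971554
k=4: b·v=0.259×(-1.037)=-0.268583; √(2b)=0.719722; u=(-0.268583+7.217)/0.719722=9.654305, w=(-0.268583−7.217)/0.719722=-10.400656

0: u=-7.138204 w=5.816795
1: u=45.490148 w=-43.869334
2: u=-21.409700 w=24.285710
3: u=-33.839953 w=31.971554
4: u=9.654305 w=-10.400656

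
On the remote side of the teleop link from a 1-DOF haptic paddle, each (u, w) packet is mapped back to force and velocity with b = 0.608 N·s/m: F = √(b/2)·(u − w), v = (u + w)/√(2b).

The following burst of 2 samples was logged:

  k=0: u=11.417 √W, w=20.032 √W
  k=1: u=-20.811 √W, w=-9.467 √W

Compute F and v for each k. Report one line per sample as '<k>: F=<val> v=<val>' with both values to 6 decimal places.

k=0: u−w=-8.615000, u+w=31.449000; √(b/2)=0.551362, √(2b)=1.102724; F=0.551362×(-8.615)=-4.749983, v=31.449000/1.102724=28.519378
k=1: u−w=-11.344000, u+w=-30.278000; √(b/2)=0.551362, √(2b)=1.102724; F=0.551362×(-11.344)=-6.254650, v=-30.278000/1.102724=-27.457462

0: F=-4.749983 v=28.519378
1: F=-6.254650 v=-27.457462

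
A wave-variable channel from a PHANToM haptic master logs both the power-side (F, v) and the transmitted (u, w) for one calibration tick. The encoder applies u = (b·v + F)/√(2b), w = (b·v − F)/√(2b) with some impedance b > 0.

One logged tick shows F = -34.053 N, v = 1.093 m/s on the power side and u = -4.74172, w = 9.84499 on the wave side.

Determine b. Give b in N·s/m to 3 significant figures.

u + w = 5.1033;  u + w = √(2b)·v, so √(2b) = 5.1033/1.093 = 4.6690.
b = (√(2b))²/2 = 21.8000/2 = 10.9000.
(Check via u − w = 2F/√(2b): u − w = -14.5867, 2F/√(2b) = -14.5867.)

b = 10.9 N·s/m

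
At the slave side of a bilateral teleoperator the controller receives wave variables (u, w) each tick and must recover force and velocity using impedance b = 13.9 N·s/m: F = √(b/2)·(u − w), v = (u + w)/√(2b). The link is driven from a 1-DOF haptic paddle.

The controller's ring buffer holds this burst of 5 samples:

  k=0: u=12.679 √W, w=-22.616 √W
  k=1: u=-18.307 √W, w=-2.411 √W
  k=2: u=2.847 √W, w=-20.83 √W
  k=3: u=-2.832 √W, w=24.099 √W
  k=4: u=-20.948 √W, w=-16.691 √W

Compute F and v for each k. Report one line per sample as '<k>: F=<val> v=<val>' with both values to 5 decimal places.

k=0: u−w=35.29500, u+w=-9.93700; √(b/2)=2.63629, √(2b)=5.27257; F=2.63629×35.295=93.04769, v=-9.93700/5.27257=-1.88466
k=1: u−w=-15.89600, u+w=-20.71800; √(b/2)=2.63629, √(2b)=5.27257; F=2.63629×(-15.896)=-41.90639, v=-20.71800/5.27257=-3.92939
k=2: u−w=23.67700, u+w=-17.98300; √(b/2)=2.63629, √(2b)=5.27257; F=2.63629×23.677=62.41933, v=-17.98300/5.27257=-3.41067
k=3: u−w=-26.93100, u+w=21.26700; √(b/2)=2.63629, √(2b)=5.27257; F=2.63629×(-26.931)=-70.99780, v=21.26700/5.27257=4.03352
k=4: u−w=-4.25700, u+w=-37.63900; √(b/2)=2.63629, √(2b)=5.27257; F=2.63629×(-4.257)=-11.22267, v=-37.63900/5.27257=-7.13864

0: F=93.04769 v=-1.88466
1: F=-41.90639 v=-3.92939
2: F=62.41933 v=-3.41067
3: F=-70.99780 v=4.03352
4: F=-11.22267 v=-7.13864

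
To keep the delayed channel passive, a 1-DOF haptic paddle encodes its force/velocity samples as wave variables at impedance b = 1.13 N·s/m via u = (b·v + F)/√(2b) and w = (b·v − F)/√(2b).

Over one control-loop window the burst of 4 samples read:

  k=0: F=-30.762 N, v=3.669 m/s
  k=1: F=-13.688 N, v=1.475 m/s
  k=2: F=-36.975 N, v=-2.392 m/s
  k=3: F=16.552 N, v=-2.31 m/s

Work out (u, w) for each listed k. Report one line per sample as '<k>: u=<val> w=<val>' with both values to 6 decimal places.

0: u=-17.704720 w=23.220436
1: u=-7.996417 w=10.213828
2: u=-26.393386 w=22.797422
3: u=9.273881 w=-12.746572

k=0: b·v=1.13×3.669=4.145970; √(2b)=1.503330; u=(4.145970+(-30.762))/1.503330=-17.704720, w=(4.145970−(-30.762))/1.503330=23.220436
k=1: b·v=1.13×1.475=1.666750; √(2b)=1.503330; u=(1.666750+(-13.688))/1.503330=-7.996417, w=(1.666750−(-13.688))/1.503330=10.213828
k=2: b·v=1.13×(-2.392)=-2.702960; √(2b)=1.503330; u=(-2.702960+(-36.975))/1.503330=-26.393386, w=(-2.702960−(-36.975))/1.503330=22.797422
k=3: b·v=1.13×(-2.31)=-2.610300; √(2b)=1.503330; u=(-2.610300+16.552)/1.503330=9.273881, w=(-2.610300−16.552)/1.503330=-12.746572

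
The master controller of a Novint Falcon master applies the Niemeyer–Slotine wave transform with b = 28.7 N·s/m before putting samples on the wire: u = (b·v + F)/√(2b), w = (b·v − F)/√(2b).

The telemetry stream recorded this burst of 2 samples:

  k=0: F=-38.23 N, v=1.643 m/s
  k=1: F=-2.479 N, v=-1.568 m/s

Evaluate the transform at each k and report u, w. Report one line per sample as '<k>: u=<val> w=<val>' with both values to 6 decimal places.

0: u=1.177900 w=11.269926
1: u=-6.267008 w=-5.612597

k=0: b·v=28.7×1.643=47.154100; √(2b)=7.576279; u=(47.154100+(-38.23))/7.576279=1.177900, w=(47.154100−(-38.23))/7.576279=11.269926
k=1: b·v=28.7×(-1.568)=-45.001600; √(2b)=7.576279; u=(-45.001600+(-2.479))/7.576279=-6.267008, w=(-45.001600−(-2.479))/7.576279=-5.612597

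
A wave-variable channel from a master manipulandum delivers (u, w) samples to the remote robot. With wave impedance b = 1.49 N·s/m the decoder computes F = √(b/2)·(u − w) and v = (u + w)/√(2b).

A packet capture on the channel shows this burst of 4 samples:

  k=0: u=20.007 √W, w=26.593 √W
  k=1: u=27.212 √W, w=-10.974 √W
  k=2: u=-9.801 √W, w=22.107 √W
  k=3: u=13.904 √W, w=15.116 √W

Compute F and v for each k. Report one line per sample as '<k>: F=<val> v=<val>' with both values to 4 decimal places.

k=0: u−w=-6.5860, u+w=46.6000; √(b/2)=0.8631, √(2b)=1.7263; F=0.8631×(-6.586)=-5.6846, v=46.6000/1.7263=26.9947
k=1: u−w=38.1860, u+w=16.2380; √(b/2)=0.8631, √(2b)=1.7263; F=0.8631×38.186=32.9596, v=16.2380/1.7263=9.4064
k=2: u−w=-31.9080, u+w=12.3060; √(b/2)=0.8631, √(2b)=1.7263; F=0.8631×(-31.908)=-27.5409, v=12.3060/1.7263=7.1287
k=3: u−w=-1.2120, u+w=29.0200; √(b/2)=0.8631, √(2b)=1.7263; F=0.8631×(-1.212)=-1.0461, v=29.0200/1.7263=16.8108

0: F=-5.6846 v=26.9947
1: F=32.9596 v=9.4064
2: F=-27.5409 v=7.1287
3: F=-1.0461 v=16.8108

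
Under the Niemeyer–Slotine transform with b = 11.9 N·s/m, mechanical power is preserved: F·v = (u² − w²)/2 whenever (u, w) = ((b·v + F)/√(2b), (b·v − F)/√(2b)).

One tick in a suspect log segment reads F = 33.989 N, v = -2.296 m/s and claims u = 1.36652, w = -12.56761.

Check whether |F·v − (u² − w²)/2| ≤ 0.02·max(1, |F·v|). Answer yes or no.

F·v = 33.989×(-2.296) = -78.0387 W.
(u² − w²)/2 = (1.8674 − 157.9448)/2 = -78.0387 W.
|Δ| = 0.0000;  2% of max(1, |F·v|) = 1.5608.

yes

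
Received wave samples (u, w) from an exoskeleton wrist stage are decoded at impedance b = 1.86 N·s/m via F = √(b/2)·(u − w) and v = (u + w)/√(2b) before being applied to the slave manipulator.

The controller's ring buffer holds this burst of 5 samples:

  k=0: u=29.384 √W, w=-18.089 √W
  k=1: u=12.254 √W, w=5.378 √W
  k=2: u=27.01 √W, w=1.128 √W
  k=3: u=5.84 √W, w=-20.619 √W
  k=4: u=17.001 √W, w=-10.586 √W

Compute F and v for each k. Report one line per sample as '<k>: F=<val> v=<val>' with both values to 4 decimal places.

k=0: u−w=47.4730, u+w=11.2950; √(b/2)=0.9644, √(2b)=1.9287; F=0.9644×47.473=45.7813, v=11.2950/1.9287=5.8562
k=1: u−w=6.8760, u+w=17.6320; √(b/2)=0.9644, √(2b)=1.9287; F=0.9644×6.876=6.6310, v=17.6320/1.9287=9.1418
k=2: u−w=25.8820, u+w=28.1380; √(b/2)=0.9644, √(2b)=1.9287; F=0.9644×25.882=24.9597, v=28.1380/1.9287=14.5889
k=3: u−w=26.4590, u+w=-14.7790; √(b/2)=0.9644, √(2b)=1.9287; F=0.9644×26.459=25.5161, v=-14.7790/1.9287=-7.6626
k=4: u−w=27.5870, u+w=6.4150; √(b/2)=0.9644, √(2b)=1.9287; F=0.9644×27.587=26.6039, v=6.4150/1.9287=3.3260

0: F=45.7813 v=5.8562
1: F=6.6310 v=9.1418
2: F=24.9597 v=14.5889
3: F=25.5161 v=-7.6626
4: F=26.6039 v=3.3260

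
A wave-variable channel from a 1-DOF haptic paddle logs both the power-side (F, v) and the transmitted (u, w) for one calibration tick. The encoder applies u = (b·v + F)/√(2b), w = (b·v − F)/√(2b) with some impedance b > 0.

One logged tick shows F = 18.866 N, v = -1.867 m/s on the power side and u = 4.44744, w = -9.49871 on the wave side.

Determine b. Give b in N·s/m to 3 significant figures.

u + w = -5.0513;  u + w = √(2b)·v, so √(2b) = -5.0513/(-1.867) = 2.7056.
b = (√(2b))²/2 = 7.3200/2 = 3.6600.
(Check via u − w = 2F/√(2b): u − w = 13.9462, 2F/√(2b) = 13.9461.)

b = 3.66 N·s/m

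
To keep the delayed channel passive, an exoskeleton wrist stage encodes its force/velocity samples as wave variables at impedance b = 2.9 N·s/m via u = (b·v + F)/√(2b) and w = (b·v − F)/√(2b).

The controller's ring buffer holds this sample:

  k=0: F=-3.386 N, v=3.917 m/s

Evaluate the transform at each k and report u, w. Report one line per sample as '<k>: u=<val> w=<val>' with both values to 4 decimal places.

k=0: b·v=2.9×3.917=11.3593; √(2b)=2.4083; u=(11.3593+(-3.386))/2.4083=3.3107, w=(11.3593−(-3.386))/2.4083=6.1227

0: u=3.3107 w=6.1227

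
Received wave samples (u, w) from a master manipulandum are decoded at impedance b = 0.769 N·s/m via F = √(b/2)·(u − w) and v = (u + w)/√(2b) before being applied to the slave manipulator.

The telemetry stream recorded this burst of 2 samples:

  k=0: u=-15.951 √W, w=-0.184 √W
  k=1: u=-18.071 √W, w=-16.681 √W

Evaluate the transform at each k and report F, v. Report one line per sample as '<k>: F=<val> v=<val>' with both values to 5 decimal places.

k=0: u−w=-15.76700, u+w=-16.13500; √(b/2)=0.62008, √(2b)=1.24016; F=0.62008×(-15.767)=-9.77681, v=-16.13500/1.24016=-13.01040
k=1: u−w=-1.39000, u+w=-34.75200; √(b/2)=0.62008, √(2b)=1.24016; F=0.62008×(-1.39)=-0.86191, v=-34.75200/1.24016=-28.02216

0: F=-9.77681 v=-13.01040
1: F=-0.86191 v=-28.02216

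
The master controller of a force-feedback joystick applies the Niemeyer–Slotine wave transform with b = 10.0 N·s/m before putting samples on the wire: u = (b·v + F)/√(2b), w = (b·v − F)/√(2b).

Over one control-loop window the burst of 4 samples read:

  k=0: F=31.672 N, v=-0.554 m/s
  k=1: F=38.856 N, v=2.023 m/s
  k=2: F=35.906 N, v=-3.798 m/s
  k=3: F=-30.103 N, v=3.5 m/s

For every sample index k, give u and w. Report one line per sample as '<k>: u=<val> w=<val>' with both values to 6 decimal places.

0: u=5.843293 w=-8.320856
1: u=13.212031 w=-4.164900
2: u=-0.463760 w=-16.521412
3: u=1.095002 w=14.557473

k=0: b·v=10.0×(-0.554)=-5.540000; √(2b)=4.472136; u=(-5.540000+31.672)/4.472136=5.843293, w=(-5.540000−31.672)/4.472136=-8.320856
k=1: b·v=10.0×2.023=20.230000; √(2b)=4.472136; u=(20.230000+38.856)/4.472136=13.212031, w=(20.230000−38.856)/4.472136=-4.164900
k=2: b·v=10.0×(-3.798)=-37.980000; √(2b)=4.472136; u=(-37.980000+35.906)/4.472136=-0.463760, w=(-37.980000−35.906)/4.472136=-16.521412
k=3: b·v=10.0×3.5=35.000000; √(2b)=4.472136; u=(35.000000+(-30.103))/4.472136=1.095002, w=(35.000000−(-30.103))/4.472136=14.557473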